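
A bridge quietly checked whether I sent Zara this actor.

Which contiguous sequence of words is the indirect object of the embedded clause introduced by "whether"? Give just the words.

The verb of the embedded clause introduced by "whether" is "sent"; its indirect object is the NP "Zara".

Zara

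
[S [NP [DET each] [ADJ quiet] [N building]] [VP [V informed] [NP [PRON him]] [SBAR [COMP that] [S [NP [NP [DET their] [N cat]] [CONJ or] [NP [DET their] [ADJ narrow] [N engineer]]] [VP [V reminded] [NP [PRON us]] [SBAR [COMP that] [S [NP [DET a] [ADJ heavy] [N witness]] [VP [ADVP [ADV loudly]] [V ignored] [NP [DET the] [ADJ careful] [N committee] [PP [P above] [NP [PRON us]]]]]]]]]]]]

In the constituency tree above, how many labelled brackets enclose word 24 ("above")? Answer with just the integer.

11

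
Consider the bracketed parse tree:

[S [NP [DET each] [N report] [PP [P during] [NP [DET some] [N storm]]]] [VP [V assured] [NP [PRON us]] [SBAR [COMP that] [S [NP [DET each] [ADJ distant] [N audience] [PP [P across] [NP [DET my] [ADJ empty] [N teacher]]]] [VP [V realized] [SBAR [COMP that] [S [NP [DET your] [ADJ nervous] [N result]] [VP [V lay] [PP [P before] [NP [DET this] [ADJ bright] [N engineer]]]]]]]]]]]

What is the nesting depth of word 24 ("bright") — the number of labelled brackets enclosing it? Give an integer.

11

Counting open brackets not yet closed at "bright": [S [VP [SBAR [S [VP [SBAR [S [VP [PP [NP [ADJ = 11.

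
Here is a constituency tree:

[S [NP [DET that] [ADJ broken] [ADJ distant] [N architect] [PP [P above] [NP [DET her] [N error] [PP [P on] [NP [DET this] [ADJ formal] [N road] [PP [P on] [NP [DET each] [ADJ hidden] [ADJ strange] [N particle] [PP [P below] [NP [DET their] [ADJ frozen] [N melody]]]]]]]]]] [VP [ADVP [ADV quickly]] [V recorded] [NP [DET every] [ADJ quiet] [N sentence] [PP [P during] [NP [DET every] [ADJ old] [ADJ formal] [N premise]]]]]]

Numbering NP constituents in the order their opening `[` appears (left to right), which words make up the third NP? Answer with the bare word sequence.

Opening `[NP` markers occur at word positions 1, 6, 9, 13, 18, 23, 27; the third of these opens the constituent [NP this formal road on each hidden strange particle below their frozen melody].

this formal road on each hidden strange particle below their frozen melody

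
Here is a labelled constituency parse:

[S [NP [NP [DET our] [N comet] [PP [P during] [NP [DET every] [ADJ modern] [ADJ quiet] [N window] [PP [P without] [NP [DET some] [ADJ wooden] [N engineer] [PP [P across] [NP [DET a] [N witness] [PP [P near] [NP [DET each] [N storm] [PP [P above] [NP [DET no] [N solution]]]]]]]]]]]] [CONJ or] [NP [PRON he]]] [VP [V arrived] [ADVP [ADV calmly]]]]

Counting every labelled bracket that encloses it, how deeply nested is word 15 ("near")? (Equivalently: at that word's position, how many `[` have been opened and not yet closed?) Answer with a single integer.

11

Counting open brackets not yet closed at "near": [S [NP [NP [PP [NP [PP [NP [PP [NP [PP [P = 11.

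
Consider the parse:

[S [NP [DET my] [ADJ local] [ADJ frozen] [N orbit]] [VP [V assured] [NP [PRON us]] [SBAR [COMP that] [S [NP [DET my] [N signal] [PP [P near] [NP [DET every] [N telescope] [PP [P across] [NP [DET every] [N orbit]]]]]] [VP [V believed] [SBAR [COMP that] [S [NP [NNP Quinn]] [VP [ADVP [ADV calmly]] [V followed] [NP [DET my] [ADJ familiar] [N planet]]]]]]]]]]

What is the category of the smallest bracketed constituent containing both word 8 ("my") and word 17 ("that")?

S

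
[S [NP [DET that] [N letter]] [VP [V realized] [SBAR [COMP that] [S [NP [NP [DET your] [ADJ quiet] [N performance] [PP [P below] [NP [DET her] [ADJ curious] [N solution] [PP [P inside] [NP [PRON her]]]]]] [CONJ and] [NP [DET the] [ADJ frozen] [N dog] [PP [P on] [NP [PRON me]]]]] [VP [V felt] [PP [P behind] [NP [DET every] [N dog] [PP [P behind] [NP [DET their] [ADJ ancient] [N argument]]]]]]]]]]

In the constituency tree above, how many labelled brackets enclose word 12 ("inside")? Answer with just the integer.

The word sits inside P, which is inside PP, inside NP, inside PP, inside NP, inside NP, inside S, inside SBAR, inside VP, inside S — 10 brackets in all.

10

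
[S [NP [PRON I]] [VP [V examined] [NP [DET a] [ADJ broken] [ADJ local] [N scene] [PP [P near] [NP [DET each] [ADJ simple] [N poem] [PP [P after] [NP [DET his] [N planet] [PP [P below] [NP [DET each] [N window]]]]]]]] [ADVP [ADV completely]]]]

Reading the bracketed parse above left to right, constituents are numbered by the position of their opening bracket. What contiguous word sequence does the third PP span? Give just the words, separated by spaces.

below each window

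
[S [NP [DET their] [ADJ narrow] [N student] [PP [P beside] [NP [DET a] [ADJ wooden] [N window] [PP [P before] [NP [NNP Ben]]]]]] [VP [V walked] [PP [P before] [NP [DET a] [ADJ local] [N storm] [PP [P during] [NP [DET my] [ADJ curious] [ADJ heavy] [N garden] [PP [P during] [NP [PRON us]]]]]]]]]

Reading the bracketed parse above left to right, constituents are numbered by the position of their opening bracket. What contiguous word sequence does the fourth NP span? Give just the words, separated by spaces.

The NP opening brackets appear, in order, over: "their narrow student beside a wooden window before Ben"; "a wooden window before Ben"; "Ben"; "a local storm during my curious heavy garden during us"; "my curious heavy garden during us"; "us". The fourth one spans "a local storm during my curious heavy garden during us".

a local storm during my curious heavy garden during us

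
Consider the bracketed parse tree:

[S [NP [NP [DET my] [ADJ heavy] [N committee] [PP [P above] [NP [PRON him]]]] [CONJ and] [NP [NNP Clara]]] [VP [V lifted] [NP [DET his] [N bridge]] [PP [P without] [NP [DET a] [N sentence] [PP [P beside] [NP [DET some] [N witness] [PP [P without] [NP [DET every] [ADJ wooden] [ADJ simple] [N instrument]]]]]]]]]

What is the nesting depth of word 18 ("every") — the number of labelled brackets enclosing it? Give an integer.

9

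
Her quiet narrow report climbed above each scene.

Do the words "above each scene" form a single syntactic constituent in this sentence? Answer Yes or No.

Yes

The sequence corresponds to a single PP node — the prepositional phrase "above each scene".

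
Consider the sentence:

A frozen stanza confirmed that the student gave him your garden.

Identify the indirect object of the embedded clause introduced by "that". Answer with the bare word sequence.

him

The verb of the embedded clause introduced by "that" is "gave"; its indirect object is the NP "him".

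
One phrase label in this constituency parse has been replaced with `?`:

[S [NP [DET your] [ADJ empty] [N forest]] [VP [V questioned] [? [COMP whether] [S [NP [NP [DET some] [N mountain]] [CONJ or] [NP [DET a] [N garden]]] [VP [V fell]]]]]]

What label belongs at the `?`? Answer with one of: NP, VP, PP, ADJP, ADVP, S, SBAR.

SBAR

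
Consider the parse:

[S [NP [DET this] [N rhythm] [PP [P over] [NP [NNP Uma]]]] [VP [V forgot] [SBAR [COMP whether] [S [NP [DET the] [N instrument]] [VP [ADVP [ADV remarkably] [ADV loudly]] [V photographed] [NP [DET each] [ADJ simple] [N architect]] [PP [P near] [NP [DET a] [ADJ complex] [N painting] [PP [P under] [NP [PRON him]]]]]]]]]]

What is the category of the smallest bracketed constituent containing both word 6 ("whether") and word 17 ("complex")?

SBAR

Word 6 lies under S → VP → SBAR → COMP; word 17 lies under S → VP → SBAR → S → VP → PP → NP → ADJ. The lowest shared node is the SBAR.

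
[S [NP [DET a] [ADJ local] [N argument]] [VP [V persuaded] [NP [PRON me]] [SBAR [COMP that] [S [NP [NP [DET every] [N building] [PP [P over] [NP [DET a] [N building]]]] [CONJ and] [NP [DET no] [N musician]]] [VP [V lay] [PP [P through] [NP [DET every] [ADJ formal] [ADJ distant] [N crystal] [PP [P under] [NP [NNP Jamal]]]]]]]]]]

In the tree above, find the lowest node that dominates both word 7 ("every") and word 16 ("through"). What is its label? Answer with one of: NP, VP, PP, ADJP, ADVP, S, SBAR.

Word 7 lies under S → VP → SBAR → S → NP → NP → DET; word 16 lies under S → VP → SBAR → S → VP → PP → P. The lowest shared node is the S.

S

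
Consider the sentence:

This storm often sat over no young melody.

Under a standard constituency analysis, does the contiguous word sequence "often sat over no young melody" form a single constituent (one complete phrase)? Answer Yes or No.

Yes

These words form the whole verb phrase headed by "sat", so yes — one constituent.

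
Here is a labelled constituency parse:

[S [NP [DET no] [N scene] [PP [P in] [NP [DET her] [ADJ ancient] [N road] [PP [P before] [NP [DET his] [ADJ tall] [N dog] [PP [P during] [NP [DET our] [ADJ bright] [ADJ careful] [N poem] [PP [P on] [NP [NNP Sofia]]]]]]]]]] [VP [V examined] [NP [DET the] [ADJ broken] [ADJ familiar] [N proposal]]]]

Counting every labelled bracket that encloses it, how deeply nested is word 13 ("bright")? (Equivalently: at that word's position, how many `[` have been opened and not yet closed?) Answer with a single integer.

9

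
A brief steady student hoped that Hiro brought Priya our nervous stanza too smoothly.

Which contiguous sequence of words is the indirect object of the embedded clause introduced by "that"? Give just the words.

The verb of the embedded clause introduced by "that" is "brought"; its indirect object is the NP "Priya".

Priya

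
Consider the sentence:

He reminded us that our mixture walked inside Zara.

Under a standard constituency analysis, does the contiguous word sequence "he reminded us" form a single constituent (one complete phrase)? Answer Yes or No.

No

"he" belongs to the noun phrase "he" while "us" belongs to the verb phrase "reminded us that our mixture walked inside Zara"; a span that runs across that boundary is not a single phrase.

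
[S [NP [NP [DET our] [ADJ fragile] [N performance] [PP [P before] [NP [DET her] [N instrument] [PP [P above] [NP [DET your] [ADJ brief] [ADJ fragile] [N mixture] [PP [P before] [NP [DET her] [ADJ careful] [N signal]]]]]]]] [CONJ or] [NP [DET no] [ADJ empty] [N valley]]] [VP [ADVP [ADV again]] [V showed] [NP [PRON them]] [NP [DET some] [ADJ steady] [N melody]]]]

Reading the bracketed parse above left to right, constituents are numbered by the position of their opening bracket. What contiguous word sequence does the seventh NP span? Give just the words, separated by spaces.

them

Opening `[NP` markers occur at word positions 1, 1, 5, 8, 13, 17, 22, 23; the seventh of these opens the constituent [NP them].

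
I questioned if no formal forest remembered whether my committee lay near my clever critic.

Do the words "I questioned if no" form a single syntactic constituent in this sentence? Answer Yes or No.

No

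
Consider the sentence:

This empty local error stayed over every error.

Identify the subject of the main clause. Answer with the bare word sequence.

this empty local error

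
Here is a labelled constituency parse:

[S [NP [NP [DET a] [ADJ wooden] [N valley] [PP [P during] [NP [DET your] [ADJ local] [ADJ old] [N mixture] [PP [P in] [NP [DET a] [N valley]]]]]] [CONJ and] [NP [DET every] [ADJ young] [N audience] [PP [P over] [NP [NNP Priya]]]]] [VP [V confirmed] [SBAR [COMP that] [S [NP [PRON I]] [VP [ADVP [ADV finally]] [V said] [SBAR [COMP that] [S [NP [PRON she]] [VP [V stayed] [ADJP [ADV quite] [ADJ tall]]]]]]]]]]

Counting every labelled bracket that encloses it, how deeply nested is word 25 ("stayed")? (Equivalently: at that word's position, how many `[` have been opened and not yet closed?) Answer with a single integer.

9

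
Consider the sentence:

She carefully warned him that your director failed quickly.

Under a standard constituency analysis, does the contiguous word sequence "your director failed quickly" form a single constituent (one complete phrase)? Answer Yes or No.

Yes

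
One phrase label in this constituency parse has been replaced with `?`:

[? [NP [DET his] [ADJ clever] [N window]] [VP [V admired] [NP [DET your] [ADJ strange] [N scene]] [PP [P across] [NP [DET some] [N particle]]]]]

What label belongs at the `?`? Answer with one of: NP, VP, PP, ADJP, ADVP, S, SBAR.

S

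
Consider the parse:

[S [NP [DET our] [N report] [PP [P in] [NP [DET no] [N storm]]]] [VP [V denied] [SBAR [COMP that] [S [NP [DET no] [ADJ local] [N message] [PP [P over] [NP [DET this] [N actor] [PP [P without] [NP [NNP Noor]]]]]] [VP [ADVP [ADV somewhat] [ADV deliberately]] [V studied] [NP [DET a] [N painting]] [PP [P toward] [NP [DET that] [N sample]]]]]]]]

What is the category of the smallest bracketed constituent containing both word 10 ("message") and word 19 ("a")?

S

The smallest bracket enclosing both words is [S no local message over this actor without Noor somewhat deliberately studied a painting toward that sample], so the label is S.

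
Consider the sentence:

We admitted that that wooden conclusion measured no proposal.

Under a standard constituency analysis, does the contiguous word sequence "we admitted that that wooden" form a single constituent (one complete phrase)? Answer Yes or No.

No

The sequence begins inside the noun phrase "we" and ends inside the verb phrase "admitted that that wooden conclusion measured no proposal"; it crosses a phrase boundary, so no single node in the tree spans exactly those words.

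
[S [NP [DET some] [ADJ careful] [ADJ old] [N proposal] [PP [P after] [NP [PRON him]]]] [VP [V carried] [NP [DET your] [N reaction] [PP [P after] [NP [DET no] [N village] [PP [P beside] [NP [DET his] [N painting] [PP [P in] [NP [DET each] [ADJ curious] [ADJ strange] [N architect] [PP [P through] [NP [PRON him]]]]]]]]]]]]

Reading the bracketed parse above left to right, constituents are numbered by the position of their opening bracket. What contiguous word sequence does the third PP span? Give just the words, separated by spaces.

beside his painting in each curious strange architect through him

In left-to-right order the PP constituents are "after him"; "after no village beside his painting in each curious strange architect through him"; "beside his painting in each curious strange architect through him"; "in each curious strange architect through him"; "through him". Number 3 is "beside his painting in each curious strange architect through him".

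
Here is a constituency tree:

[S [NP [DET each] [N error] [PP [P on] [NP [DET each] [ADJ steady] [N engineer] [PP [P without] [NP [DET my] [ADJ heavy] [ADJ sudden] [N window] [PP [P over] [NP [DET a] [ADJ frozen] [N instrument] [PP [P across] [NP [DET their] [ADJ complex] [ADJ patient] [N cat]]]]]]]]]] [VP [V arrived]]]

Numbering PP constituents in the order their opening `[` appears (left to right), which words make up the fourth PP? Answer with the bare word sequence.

The PP opening brackets appear, in order, over: "on each steady engineer without my heavy sudden window over a frozen instrument across their complex patient cat"; "without my heavy sudden window over a frozen instrument across their complex patient cat"; "over a frozen instrument across their complex patient cat"; "across their complex patient cat". The fourth one spans "across their complex patient cat".

across their complex patient cat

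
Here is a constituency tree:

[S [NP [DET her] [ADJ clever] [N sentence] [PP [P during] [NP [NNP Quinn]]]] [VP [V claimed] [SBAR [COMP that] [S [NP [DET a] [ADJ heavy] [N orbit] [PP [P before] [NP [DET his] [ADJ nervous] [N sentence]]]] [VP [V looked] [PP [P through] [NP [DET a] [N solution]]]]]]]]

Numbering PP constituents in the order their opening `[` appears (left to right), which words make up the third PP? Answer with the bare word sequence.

through a solution

In left-to-right order the PP constituents are "during Quinn"; "before his nervous sentence"; "through a solution". Number 3 is "through a solution".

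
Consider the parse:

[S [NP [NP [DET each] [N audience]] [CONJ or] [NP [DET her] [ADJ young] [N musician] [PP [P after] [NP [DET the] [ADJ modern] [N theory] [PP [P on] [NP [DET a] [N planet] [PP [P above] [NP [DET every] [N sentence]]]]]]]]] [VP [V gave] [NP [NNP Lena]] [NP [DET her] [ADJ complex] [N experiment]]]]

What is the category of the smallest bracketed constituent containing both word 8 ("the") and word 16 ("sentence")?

Both words fall inside [NP the modern theory on a planet above every sentence] (words 8–16), and no smaller constituent contains them both. Label: NP.

NP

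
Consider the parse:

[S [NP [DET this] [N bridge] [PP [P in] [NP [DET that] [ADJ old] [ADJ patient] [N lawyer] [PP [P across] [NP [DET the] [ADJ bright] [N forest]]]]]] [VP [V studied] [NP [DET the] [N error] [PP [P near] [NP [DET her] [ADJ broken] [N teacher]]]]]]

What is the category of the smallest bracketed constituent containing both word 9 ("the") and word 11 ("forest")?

Word 9 lies under S → NP → PP → NP → PP → NP → DET; word 11 lies under S → NP → PP → NP → PP → NP → N. The lowest shared node is the NP.

NP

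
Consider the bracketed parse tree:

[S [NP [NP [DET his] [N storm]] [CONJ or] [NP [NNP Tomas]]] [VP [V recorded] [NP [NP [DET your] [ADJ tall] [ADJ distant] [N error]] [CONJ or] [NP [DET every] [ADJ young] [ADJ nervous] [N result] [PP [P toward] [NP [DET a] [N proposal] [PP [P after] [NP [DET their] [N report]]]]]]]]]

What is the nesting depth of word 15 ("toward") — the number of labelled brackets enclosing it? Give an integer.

6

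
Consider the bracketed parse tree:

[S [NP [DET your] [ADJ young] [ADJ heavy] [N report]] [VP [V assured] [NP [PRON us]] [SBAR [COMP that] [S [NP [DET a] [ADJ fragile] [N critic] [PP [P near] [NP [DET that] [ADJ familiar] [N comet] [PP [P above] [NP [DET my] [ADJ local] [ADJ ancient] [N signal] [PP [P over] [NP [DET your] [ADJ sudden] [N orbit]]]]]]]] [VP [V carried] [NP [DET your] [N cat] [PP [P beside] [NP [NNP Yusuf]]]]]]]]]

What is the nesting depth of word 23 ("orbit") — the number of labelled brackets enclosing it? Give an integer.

12

Path from the root down to the word: S → VP → SBAR → S → NP → PP → NP → PP → NP → PP → NP → N. That is 12 enclosing brackets.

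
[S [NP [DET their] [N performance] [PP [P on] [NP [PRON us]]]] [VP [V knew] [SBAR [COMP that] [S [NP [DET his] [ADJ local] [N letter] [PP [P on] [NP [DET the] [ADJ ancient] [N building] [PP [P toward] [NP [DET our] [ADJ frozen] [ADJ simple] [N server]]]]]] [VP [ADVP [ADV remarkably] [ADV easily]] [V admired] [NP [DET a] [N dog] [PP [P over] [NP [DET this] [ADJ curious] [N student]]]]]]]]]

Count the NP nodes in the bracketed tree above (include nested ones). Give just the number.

Scanning left to right, an opening `[NP` appears at word positions 1, 4, 7, 11, 15, 22, 25 — 7 in total.

7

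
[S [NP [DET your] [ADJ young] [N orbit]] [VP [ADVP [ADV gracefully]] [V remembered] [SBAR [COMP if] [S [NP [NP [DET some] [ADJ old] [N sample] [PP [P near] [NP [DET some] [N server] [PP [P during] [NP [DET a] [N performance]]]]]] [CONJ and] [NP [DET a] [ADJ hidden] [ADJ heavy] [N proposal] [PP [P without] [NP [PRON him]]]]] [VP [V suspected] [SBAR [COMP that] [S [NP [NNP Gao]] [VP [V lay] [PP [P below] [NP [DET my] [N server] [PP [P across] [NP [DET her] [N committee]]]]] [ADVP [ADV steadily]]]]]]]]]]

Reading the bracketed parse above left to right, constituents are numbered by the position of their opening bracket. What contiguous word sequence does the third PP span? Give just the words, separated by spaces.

without him

The PP opening brackets appear, in order, over: "near some server during a performance"; "during a performance"; "without him"; "below my server across her committee"; "across her committee". The third one spans "without him".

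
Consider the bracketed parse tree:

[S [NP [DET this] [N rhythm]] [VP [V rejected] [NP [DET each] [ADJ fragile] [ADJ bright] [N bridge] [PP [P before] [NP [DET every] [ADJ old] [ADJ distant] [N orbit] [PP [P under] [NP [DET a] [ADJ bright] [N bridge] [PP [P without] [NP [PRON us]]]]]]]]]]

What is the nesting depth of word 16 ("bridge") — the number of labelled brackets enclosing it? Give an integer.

8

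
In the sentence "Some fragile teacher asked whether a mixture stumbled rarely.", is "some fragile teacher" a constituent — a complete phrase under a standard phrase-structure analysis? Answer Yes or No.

These words form the whole noun phrase headed by "teacher", so yes — one constituent.

Yes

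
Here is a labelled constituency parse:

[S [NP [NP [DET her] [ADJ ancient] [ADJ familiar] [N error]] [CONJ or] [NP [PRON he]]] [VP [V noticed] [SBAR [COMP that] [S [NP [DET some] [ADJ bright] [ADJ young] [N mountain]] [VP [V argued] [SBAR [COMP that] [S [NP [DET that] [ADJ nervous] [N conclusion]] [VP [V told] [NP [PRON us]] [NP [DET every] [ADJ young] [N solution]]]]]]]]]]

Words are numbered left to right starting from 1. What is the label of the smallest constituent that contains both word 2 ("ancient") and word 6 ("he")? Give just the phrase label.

The smallest bracket enclosing both words is [NP her ancient familiar error or he], so the label is NP.

NP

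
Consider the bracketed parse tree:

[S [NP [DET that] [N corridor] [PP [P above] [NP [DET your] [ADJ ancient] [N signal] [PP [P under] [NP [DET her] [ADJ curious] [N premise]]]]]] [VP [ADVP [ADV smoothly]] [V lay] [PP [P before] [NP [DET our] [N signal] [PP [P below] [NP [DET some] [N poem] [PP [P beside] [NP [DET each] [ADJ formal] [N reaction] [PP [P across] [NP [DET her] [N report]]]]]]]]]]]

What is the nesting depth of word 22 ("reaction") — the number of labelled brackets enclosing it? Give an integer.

9

Counting open brackets not yet closed at "reaction": [S [VP [PP [NP [PP [NP [PP [NP [N = 9.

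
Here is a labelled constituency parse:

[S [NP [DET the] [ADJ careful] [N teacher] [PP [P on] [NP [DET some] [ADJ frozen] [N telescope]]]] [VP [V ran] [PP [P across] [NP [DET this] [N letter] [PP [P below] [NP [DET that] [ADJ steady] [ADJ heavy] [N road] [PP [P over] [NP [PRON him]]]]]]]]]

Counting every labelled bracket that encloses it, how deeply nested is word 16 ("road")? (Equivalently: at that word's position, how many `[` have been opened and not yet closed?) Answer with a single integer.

7

Path from the root down to the word: S → VP → PP → NP → PP → NP → N. That is 7 enclosing brackets.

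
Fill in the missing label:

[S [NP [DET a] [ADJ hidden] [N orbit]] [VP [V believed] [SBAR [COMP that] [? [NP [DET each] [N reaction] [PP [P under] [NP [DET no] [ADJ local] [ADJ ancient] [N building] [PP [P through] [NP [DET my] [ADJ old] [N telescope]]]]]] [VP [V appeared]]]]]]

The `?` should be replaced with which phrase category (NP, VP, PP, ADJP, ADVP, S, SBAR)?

The `?` node immediately contains: NP, VP. That is the internal structure of a clause, so the label is S.

S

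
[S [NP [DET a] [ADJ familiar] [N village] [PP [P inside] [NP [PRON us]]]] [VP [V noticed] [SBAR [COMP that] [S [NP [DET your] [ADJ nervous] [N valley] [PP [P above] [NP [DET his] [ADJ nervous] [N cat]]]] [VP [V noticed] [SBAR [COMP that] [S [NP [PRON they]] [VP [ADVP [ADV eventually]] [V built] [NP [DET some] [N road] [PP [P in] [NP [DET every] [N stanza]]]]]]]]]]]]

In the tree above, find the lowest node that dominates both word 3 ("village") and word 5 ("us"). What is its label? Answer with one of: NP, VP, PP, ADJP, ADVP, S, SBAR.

NP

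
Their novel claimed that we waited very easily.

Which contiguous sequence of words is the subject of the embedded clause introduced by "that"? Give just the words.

we

The subject of the embedded clause introduced by "that" is the NP immediately before the verb "waited": "we".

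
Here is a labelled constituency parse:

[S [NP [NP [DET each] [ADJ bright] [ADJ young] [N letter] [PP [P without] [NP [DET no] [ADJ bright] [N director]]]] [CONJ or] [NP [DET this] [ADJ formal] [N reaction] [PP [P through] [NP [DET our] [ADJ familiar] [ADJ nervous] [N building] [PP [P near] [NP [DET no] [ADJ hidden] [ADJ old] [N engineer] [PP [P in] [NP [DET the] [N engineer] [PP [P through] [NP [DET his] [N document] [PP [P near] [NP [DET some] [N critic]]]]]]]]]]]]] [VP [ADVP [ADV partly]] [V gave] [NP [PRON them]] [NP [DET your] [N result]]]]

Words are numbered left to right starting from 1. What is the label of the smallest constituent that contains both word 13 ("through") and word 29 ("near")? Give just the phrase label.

The smallest bracket enclosing both words is [PP through our familiar nervous building near no hidden old engineer in the engineer through his document near some critic], so the label is PP.

PP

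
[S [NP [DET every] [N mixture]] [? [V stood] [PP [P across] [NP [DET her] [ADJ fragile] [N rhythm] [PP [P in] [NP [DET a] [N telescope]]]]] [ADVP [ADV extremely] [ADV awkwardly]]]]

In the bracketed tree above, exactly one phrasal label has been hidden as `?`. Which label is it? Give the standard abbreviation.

VP

Looking at what the `?` directly dominates — V 'stood', PP, ADVP — this is a verb phrase (VP).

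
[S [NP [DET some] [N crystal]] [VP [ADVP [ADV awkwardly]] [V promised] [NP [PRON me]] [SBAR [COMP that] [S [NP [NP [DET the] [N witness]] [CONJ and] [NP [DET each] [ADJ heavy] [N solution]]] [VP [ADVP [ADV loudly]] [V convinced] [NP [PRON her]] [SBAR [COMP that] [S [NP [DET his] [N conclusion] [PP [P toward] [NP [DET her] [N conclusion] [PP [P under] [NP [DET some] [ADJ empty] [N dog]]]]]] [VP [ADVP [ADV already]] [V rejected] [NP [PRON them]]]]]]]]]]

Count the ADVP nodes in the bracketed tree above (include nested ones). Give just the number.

3

Listing each ADVP by its span: [ADVP awkwardly]; [ADVP loudly]; [ADVP already] — that makes 3.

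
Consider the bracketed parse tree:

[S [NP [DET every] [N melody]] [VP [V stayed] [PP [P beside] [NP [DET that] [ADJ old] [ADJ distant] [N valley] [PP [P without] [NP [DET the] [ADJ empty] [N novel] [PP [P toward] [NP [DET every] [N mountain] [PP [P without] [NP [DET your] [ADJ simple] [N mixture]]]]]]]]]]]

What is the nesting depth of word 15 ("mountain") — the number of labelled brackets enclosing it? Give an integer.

9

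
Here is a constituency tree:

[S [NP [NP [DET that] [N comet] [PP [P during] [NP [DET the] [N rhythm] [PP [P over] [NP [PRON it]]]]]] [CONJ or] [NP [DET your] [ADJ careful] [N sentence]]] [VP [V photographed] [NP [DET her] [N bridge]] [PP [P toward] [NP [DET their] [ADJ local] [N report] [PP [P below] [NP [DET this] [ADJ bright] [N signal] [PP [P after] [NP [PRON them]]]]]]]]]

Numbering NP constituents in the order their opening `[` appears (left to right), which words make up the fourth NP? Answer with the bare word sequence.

Opening `[NP` markers occur at word positions 1, 1, 4, 7, 9, 13, 16, 20, 24; the fourth of these opens the constituent [NP it].

it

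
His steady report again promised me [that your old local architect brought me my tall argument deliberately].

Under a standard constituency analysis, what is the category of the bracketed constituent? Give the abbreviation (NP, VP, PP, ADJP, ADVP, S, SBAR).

The bracketed span "that your old local architect brought me my tall argument deliberately" is headed by "that", making it a subordinate clause (SBAR).

SBAR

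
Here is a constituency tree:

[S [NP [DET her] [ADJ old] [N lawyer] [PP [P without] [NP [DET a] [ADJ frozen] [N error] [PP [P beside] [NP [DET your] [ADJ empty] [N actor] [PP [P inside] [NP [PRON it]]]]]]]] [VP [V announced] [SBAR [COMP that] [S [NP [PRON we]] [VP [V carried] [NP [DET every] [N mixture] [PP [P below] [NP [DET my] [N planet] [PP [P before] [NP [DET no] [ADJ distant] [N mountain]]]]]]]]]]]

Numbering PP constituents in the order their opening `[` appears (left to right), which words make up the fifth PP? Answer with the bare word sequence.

before no distant mountain

In left-to-right order the PP constituents are "without a frozen error beside your empty actor inside it"; "beside your empty actor inside it"; "inside it"; "below my planet before no distant mountain"; "before no distant mountain". Number 5 is "before no distant mountain".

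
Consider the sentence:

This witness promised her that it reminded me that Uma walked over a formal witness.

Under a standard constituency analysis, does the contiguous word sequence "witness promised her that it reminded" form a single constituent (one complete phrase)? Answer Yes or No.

The smallest constituent containing the whole sequence is the clause [S this witness promised her that it reminded me that Uma walked over a formal witness], but the sequence is only part of it — it straddles the boundary between noun phrase "this witness" and verb phrase "promised her that it reminded me that Uma walked over a formal witness".

No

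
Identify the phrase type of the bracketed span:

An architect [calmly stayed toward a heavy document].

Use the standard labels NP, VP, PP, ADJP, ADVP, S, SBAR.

"stayed" is the head of the bracketed span, so the span is a verb phrase: VP.

VP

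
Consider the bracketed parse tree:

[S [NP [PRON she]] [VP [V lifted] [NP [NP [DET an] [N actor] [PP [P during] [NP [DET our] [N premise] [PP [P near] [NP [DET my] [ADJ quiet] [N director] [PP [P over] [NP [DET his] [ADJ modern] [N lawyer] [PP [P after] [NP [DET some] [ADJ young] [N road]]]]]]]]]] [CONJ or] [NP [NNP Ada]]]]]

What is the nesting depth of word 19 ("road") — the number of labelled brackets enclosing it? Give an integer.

13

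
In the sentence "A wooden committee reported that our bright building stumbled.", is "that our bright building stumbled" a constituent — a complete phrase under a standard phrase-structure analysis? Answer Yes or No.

Yes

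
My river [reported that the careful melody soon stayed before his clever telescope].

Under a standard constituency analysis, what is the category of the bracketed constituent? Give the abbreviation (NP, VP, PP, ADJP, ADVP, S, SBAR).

The bracketed span "reported that the careful melody soon stayed before his clever telescope" is headed by "reported", making it a verb phrase (VP).

VP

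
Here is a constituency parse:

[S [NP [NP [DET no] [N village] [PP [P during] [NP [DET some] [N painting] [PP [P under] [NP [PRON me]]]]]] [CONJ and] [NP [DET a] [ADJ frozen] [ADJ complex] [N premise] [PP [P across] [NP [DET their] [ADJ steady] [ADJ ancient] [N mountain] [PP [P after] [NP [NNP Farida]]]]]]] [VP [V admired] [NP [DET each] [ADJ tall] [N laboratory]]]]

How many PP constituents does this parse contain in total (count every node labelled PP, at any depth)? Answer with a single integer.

The PP constituents are: [PP during some painting under me]; [PP under me]; [PP across their steady ancient mountain after Farida]; [PP after Farida]. Total: 4.

4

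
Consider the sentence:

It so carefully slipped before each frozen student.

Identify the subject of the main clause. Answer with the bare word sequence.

it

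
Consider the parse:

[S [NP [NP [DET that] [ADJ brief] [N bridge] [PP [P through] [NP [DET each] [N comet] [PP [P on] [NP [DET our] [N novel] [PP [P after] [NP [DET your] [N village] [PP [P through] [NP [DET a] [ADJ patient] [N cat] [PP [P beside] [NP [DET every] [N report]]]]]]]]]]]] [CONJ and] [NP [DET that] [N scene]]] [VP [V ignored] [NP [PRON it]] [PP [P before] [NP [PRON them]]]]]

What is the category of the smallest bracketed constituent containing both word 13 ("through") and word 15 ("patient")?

PP

Word 13 lies under S → NP → NP → PP → NP → PP → NP → PP → NP → PP → P; word 15 lies under S → NP → NP → PP → NP → PP → NP → PP → NP → PP → NP → ADJ. The lowest shared node is the PP.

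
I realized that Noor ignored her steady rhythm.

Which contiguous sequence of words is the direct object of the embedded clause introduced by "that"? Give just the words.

her steady rhythm

Within the embedded clause introduced by "that", the direct object of "ignored" is "her steady rhythm".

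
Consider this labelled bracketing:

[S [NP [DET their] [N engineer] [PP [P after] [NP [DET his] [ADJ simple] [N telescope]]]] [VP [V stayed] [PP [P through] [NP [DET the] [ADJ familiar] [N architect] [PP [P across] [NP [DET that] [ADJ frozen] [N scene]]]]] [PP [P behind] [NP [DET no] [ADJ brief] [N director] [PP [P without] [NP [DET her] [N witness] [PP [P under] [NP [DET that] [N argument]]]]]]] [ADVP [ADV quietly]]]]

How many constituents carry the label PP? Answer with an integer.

6

Scanning left to right, an opening `[PP` appears at word positions 3, 8, 12, 16, 20, 23 — 6 in total.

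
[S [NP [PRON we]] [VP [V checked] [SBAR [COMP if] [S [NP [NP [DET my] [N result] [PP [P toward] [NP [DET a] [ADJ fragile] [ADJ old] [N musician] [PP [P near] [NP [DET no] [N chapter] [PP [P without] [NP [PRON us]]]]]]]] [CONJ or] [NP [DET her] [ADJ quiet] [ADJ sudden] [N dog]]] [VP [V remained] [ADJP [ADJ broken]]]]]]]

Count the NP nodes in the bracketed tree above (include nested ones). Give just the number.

7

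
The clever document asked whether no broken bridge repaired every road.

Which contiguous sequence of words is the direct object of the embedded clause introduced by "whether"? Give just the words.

every road

The verb of the embedded clause introduced by "whether" is "repaired"; its direct object is the NP "every road".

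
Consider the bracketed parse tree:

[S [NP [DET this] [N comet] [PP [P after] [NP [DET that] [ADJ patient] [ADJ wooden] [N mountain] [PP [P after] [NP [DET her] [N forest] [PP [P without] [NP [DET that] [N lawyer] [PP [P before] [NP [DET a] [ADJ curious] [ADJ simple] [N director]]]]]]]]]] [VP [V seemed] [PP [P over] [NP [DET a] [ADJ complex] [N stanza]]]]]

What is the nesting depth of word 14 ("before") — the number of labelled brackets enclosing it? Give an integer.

10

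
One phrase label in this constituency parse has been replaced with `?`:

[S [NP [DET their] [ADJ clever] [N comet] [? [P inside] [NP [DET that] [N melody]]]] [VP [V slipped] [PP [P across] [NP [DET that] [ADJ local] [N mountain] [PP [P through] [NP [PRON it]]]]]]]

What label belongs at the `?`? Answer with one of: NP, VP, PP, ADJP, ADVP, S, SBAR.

PP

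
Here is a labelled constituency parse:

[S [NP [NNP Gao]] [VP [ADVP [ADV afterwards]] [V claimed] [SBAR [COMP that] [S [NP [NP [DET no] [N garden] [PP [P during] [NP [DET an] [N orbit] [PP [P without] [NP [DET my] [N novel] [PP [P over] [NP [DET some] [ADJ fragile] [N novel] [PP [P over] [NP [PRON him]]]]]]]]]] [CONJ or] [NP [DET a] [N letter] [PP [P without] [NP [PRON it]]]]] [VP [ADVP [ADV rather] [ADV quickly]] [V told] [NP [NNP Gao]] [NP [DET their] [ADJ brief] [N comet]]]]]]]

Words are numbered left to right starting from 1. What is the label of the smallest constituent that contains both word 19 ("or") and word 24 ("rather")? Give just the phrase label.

The smallest bracket enclosing both words is [S no garden during an orbit without my novel over some fragile novel over him or a letter without it rather quickly told Gao their brief comet], so the label is S.

S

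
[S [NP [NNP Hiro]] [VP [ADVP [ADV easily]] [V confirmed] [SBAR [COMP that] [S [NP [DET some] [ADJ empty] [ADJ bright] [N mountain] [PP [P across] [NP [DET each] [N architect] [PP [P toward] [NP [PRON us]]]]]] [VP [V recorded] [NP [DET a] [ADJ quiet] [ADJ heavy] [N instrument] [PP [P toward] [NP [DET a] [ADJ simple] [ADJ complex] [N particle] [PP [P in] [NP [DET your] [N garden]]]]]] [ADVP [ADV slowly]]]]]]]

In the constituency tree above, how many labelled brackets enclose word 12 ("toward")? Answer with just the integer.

9

The word sits inside P, which is inside PP, inside NP, inside PP, inside NP, inside S, inside SBAR, inside VP, inside S — 9 brackets in all.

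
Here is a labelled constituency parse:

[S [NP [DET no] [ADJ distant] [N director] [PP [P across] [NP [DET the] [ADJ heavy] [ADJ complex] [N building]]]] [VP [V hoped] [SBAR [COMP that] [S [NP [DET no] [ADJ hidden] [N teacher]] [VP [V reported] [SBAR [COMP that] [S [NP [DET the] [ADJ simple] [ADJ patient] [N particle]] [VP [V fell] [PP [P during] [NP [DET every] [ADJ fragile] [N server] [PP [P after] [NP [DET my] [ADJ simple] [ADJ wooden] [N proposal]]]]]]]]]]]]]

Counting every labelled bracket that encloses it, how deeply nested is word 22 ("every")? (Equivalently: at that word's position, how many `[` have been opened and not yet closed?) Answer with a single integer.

Path from the root down to the word: S → VP → SBAR → S → VP → SBAR → S → VP → PP → NP → DET. That is 11 enclosing brackets.

11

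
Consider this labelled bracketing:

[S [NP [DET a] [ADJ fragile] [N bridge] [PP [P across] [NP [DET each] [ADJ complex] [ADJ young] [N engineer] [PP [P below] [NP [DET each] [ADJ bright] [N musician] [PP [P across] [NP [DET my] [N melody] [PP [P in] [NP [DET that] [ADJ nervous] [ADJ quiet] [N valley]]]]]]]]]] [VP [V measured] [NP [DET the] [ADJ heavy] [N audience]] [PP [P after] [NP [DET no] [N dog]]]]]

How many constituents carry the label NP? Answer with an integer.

7

The NP constituents are: [NP a fragile bridge across each complex young engineer below each bright musician across my melody in that nervous quiet valley]; [NP each complex young engineer below each bright musician across my melody in that nervous quiet valley]; [NP each bright musician across my melody in that nervous quiet valley]; [NP my melody in that nervous quiet valley]; [NP that nervous quiet valley]; [NP the heavy audience] …. Total: 7.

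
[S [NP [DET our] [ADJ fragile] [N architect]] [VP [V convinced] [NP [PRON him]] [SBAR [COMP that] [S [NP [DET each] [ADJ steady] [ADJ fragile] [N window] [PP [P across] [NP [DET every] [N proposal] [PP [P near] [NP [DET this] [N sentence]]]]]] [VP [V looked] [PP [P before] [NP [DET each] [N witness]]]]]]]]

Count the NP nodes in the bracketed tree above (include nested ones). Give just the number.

Scanning left to right, an opening `[NP` appears at word positions 1, 5, 7, 12, 15, 19 — 6 in total.

6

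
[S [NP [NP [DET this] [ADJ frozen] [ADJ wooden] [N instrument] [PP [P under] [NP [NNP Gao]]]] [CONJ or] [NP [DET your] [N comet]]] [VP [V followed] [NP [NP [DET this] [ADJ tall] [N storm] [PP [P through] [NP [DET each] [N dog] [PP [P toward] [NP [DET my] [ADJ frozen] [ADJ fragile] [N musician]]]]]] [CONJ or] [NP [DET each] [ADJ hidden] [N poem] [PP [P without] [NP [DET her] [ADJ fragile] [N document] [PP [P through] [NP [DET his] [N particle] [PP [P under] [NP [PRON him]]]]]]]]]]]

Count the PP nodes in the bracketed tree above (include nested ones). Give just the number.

6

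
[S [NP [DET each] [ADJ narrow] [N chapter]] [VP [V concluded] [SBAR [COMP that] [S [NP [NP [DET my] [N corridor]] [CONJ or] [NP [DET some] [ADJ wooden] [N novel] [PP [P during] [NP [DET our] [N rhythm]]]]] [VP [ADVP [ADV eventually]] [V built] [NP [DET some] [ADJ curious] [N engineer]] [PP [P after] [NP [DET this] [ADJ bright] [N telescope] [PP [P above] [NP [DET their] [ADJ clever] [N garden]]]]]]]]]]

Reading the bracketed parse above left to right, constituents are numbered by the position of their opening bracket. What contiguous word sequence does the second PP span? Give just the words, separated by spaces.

after this bright telescope above their clever garden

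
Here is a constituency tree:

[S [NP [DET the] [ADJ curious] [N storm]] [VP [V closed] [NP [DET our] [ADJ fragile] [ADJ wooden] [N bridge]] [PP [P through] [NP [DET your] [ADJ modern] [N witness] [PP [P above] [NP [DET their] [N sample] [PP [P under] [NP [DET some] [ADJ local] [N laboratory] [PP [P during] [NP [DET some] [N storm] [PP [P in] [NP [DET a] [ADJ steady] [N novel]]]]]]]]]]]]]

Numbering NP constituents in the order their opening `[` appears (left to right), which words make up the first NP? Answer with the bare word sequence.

the curious storm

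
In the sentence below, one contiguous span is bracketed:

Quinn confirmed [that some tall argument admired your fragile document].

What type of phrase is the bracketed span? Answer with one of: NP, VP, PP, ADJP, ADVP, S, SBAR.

The bracketed span "that some tall argument admired your fragile document" is headed by "that", making it a subordinate clause (SBAR).

SBAR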